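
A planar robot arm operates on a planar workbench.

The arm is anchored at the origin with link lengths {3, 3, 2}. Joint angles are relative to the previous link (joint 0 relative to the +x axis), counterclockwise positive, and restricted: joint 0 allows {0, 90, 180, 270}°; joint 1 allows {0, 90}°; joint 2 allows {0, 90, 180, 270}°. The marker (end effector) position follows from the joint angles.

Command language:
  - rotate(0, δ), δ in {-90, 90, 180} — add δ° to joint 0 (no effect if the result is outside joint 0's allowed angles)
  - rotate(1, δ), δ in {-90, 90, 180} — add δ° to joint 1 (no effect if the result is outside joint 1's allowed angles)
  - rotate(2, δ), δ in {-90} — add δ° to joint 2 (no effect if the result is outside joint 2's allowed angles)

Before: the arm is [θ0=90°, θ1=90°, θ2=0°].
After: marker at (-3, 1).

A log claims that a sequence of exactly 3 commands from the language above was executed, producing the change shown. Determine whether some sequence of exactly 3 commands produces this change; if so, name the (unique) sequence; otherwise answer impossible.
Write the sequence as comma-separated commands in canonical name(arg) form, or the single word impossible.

from: [θ0=90°, θ1=90°, θ2=0°]
1. rotate(2, -90) → [θ0=90°, θ1=90°, θ2=270°]
2. rotate(2, -90) → [θ0=90°, θ1=90°, θ2=180°]
3. rotate(2, -90) → [θ0=90°, θ1=90°, θ2=90°]
uniquely the one of 343 3-step routes that fits.

rotate(2, -90), rotate(2, -90), rotate(2, -90)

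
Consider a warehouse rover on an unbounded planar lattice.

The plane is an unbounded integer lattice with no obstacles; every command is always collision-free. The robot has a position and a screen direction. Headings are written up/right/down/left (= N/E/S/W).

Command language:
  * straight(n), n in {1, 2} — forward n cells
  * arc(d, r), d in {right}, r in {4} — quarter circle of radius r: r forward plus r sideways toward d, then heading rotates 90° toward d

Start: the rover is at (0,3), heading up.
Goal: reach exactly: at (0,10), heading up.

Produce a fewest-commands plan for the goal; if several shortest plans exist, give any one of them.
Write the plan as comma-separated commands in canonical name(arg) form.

straight(2), straight(2), straight(2), straight(1)

start: at (0,3), heading up
1. straight(2) → at (0,5), heading up
2. straight(2) → at (0,7), heading up
3. straight(2) → at (0,9), heading up
4. straight(1) → at (0,10), heading up
minimal: 4 command(s), checked below 4.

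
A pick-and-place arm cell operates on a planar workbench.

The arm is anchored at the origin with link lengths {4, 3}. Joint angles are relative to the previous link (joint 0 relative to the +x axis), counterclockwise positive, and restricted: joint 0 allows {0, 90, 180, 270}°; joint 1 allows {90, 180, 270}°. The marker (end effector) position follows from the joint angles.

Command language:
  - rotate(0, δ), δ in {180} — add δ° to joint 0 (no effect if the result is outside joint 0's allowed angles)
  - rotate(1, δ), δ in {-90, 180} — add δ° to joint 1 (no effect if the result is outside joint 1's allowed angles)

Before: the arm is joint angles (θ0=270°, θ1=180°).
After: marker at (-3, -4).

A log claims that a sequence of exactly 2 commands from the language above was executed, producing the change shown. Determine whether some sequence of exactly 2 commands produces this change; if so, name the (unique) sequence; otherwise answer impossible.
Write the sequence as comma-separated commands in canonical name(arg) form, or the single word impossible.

rotate(1, -90), rotate(1, 180)

key: order matters: swapping rotate(1, -90) and rotate(1, 180) lands elsewhere
start: joint angles (θ0=270°, θ1=180°)
step 1 (rotate(1, -90)): joint angles (θ0=270°, θ1=90°)
step 2 (rotate(1, 180)): joint angles (θ0=270°, θ1=270°)
all 9 alternatives checked — unique.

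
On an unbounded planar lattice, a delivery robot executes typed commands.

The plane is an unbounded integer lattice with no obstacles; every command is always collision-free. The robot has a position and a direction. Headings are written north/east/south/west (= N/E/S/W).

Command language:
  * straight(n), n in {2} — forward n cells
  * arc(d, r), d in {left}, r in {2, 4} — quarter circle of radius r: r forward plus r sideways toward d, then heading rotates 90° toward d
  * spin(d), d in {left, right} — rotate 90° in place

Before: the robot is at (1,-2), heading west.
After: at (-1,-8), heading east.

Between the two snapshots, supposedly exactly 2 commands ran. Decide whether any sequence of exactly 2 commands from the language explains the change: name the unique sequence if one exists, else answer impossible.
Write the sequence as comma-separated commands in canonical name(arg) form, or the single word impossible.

key: cell and facing (now E) both changed — the 2 commands mix motion and turning
from: at (1,-2), heading west
step 1 (arc(left, 4)): at (-3,-6), heading south
step 2 (arc(left, 2)): at (-1,-8), heading east
all 25 alternatives checked — unique.

arc(left, 4), arc(left, 2)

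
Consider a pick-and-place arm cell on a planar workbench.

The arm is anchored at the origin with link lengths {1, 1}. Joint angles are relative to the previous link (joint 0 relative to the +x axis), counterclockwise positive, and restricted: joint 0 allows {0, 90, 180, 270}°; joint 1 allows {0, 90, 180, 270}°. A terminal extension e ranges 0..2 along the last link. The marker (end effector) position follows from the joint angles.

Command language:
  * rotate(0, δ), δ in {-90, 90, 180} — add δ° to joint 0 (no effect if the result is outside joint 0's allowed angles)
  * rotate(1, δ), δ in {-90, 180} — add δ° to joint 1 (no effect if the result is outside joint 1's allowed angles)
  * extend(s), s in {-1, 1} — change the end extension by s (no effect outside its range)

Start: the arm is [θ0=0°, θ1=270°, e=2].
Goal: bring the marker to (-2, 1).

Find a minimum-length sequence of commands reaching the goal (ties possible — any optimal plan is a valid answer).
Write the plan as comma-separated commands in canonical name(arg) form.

rotate(1, 180), rotate(0, 90), extend(-1)

initial: [θ0=0°, θ1=270°, e=2]
[1] after rotate(1, 180): [θ0=0°, θ1=90°, e=2]
[2] after rotate(0, 90): [θ0=90°, θ1=90°, e=2]
[3] after extend(-1): [θ0=90°, θ1=90°, e=1]
minimal: 3 command(s), checked below 3.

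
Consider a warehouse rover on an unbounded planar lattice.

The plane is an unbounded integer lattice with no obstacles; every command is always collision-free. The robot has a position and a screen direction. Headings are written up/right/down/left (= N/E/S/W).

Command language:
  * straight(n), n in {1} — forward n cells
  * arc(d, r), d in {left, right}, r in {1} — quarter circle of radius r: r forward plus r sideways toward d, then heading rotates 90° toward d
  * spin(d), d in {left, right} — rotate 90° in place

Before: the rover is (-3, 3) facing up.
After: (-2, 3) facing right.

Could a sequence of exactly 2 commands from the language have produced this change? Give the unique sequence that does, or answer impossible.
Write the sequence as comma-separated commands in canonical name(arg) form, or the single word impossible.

key: cell and facing (now E) both changed — the 2 commands mix motion and turning
begin: (-3, 3) facing up
[1] after spin(right): (-3, 3) facing right
[2] after straight(1): (-2, 3) facing right
no other 2-command option fits: unique.

spin(right), straight(1)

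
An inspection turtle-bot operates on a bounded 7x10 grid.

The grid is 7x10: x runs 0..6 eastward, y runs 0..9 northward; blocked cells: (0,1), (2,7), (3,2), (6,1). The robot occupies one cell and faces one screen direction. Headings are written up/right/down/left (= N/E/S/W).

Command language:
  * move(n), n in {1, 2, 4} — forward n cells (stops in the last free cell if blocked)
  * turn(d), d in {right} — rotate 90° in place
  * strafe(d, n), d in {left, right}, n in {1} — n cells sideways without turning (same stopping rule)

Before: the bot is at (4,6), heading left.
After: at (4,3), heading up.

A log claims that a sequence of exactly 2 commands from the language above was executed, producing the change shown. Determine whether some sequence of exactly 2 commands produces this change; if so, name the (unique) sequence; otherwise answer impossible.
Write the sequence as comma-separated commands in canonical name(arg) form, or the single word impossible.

all 36 sequences checked — none match.

impossible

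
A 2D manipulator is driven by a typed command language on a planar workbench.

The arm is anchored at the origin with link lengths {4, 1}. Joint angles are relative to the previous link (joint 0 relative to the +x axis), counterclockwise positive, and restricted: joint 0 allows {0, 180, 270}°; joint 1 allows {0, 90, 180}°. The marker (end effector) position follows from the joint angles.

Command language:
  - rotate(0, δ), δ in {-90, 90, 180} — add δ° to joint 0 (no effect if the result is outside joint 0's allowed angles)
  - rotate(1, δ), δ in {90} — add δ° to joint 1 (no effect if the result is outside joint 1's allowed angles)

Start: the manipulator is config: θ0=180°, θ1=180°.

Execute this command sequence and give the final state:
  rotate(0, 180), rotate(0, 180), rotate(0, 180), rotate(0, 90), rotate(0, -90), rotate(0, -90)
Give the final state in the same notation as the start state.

config: θ0=180°, θ1=180°

begin: config: θ0=180°, θ1=180°
1. rotate(0, 180) → config: θ0=0°, θ1=180°
2. rotate(0, 180) → config: θ0=180°, θ1=180°
3. rotate(0, 180) → config: θ0=0°, θ1=180°
4. rotate(0, 90) → config: θ0=0°, θ1=180°
5. rotate(0, -90) → config: θ0=270°, θ1=180°
6. rotate(0, -90) → config: θ0=180°, θ1=180°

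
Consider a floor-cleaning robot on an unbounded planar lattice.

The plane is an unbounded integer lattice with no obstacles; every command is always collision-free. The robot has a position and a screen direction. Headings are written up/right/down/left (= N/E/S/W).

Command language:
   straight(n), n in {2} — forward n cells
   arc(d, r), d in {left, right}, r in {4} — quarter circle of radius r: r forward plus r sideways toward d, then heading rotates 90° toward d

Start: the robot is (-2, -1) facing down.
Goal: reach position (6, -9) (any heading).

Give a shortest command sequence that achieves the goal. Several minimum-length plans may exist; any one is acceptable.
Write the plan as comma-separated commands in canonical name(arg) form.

start: (-2, -1) facing down
step 1 (arc(left, 4)): (2, -5) facing right
step 2 (arc(right, 4)): (6, -9) facing down
nothing shorter than 2 reaches the goal.

arc(left, 4), arc(right, 4)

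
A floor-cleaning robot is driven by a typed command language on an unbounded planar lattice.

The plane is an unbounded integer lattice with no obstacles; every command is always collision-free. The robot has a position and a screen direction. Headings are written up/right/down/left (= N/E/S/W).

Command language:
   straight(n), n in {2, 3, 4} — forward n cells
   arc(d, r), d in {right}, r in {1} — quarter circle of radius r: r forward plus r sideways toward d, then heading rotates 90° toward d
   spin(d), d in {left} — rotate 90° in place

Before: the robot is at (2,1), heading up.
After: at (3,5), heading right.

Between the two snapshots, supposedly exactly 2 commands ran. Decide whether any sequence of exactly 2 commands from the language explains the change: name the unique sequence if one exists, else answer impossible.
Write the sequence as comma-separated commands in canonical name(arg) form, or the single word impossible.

key: cell and facing (now E) both changed — the 2 commands mix motion and turning
t0: at (2,1), heading up
t=1 straight(3) ⇒ at (2,4), heading up
t=2 arc(right, 1) ⇒ at (3,5), heading right
no other 2-command option fits: unique.

straight(3), arc(right, 1)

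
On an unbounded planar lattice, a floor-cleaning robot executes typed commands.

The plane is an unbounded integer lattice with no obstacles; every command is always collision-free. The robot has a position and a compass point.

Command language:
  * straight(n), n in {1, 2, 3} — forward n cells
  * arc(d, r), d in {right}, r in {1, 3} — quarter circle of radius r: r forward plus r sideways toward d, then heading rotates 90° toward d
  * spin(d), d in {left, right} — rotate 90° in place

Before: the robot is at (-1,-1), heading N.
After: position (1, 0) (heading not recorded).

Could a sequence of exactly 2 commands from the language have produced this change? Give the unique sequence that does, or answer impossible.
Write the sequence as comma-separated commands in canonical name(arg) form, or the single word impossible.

key: order matters: swapping arc(right, 1) and straight(1) lands elsewhere
from: at (-1,-1), heading N
[1] after arc(right, 1): at (0,0), heading E
[2] after straight(1): at (1,0), heading E
uniquely the one of 49 2-step routes that fits.

arc(right, 1), straight(1)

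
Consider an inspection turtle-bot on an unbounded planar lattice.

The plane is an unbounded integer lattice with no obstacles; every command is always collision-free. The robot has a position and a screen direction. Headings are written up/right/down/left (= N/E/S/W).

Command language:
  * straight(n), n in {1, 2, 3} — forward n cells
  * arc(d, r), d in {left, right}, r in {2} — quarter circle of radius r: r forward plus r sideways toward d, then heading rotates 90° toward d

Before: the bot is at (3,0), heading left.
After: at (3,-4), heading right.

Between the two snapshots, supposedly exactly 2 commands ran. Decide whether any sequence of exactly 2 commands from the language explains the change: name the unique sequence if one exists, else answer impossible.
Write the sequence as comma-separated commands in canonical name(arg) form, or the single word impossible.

arc(left, 2), arc(left, 2)

key: cell and facing (now E) both changed — the 2 commands mix motion and turning
t0: at (3,0), heading left
t=1 arc(left, 2) ⇒ at (1,-2), heading down
t=2 arc(left, 2) ⇒ at (3,-4), heading right
no rival 2-sequence matches.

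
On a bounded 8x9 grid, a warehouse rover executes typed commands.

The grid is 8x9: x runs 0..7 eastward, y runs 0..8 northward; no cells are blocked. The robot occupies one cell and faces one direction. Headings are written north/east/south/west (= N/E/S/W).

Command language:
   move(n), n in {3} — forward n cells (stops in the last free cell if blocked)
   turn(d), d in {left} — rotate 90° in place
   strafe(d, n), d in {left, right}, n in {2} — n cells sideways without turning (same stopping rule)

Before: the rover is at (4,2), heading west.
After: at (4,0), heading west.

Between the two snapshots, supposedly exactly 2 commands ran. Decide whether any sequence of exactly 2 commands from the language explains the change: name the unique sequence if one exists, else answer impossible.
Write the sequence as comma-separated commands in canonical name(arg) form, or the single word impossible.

strafe(left, 2), strafe(left, 2)

key: the second strafe(left, 2) runs into the grid edge before its full distance
begin: at (4,2), heading west
step 1 (strafe(left, 2)): at (4,0), heading west
step 2 (strafe(left, 2)): at (4,0), heading west
no other 2-command option fits: unique.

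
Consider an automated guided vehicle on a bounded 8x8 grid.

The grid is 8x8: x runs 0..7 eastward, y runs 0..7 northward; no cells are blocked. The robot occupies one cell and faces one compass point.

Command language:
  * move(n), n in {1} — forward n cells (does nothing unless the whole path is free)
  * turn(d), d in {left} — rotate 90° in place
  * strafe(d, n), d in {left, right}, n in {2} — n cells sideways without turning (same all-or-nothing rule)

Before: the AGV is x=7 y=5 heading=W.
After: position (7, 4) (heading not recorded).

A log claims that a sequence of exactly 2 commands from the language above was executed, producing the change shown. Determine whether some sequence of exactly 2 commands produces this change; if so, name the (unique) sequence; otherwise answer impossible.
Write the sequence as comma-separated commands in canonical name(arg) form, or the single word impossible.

turn(left), move(1)

key: order matters: swapping turn(left) and move(1) lands elsewhere
from: x=7 y=5 heading=W
t=1 turn(left) ⇒ x=7 y=5 heading=S
t=2 move(1) ⇒ x=7 y=4 heading=S
no other 2-command option fits: unique.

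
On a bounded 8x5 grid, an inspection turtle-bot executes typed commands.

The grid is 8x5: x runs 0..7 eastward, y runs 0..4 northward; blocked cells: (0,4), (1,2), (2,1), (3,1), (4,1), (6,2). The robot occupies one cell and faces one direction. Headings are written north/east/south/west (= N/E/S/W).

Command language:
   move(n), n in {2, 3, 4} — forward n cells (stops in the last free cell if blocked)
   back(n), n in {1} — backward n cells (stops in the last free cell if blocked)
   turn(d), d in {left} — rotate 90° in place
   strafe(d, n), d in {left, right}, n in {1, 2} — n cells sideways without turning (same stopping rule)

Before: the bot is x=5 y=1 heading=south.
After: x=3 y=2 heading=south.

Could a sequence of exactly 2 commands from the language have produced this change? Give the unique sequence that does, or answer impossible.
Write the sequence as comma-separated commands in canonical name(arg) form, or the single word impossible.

back(1), strafe(right, 2)

key: order matters: swapping back(1) and strafe(right, 2) lands elsewhere
start: x=5 y=1 heading=south
[1] after back(1): x=5 y=2 heading=south
[2] after strafe(right, 2): x=3 y=2 heading=south
no other 2-command option fits: unique.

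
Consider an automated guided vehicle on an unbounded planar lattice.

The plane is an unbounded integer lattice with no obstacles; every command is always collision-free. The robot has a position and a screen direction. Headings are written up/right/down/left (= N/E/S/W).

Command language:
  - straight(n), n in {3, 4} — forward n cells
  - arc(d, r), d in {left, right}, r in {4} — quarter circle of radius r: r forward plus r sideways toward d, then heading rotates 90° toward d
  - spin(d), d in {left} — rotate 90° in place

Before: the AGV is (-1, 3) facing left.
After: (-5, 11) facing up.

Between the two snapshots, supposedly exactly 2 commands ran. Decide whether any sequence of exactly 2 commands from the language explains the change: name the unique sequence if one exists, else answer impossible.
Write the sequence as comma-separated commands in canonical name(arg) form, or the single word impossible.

key: order matters: swapping arc(right, 4) and straight(4) lands elsewhere
t0: (-1, 3) facing left
t=1 arc(right, 4) ⇒ (-5, 7) facing up
t=2 straight(4) ⇒ (-5, 11) facing up
no rival 2-sequence matches.

arc(right, 4), straight(4)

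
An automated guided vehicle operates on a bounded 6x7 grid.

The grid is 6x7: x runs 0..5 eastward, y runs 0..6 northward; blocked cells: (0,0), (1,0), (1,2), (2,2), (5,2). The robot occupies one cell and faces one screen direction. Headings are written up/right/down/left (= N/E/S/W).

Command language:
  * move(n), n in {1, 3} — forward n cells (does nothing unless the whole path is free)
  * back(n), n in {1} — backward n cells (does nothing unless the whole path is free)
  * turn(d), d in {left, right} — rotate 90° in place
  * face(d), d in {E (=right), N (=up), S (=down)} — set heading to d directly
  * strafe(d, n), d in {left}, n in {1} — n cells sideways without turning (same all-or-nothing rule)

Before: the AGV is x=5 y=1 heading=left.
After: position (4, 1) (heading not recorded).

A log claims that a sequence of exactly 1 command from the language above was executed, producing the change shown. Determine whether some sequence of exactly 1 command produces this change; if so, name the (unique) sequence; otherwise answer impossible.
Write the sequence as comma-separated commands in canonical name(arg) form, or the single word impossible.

begin: x=5 y=1 heading=left
t=1 move(1) ⇒ x=4 y=1 heading=left
no rival 1-sequence matches.

move(1)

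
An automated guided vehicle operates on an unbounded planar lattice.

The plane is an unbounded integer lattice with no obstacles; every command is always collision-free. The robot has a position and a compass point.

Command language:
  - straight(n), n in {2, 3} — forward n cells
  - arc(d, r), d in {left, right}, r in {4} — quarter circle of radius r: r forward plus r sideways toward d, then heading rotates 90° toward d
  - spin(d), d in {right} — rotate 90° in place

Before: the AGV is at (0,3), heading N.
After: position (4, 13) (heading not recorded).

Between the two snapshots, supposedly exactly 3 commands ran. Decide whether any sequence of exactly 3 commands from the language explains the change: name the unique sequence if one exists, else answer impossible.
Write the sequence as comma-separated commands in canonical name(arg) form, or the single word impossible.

straight(3), straight(3), arc(right, 4)

key: running arc(right, 4) before straight(3) would end elsewhere — order is forced
start: at (0,3), heading N
1. straight(3) → at (0,6), heading N
2. straight(3) → at (0,9), heading N
3. arc(right, 4) → at (4,13), heading E
no other 3-command option fits: unique.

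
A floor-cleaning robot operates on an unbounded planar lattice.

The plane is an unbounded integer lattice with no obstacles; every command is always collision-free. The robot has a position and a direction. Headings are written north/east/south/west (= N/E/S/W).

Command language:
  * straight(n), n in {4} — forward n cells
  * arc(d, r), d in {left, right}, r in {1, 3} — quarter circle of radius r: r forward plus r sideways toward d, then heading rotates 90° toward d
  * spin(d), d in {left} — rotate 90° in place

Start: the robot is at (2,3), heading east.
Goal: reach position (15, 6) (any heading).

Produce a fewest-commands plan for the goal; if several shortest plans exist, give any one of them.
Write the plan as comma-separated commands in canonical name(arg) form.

t0: at (2,3), heading east
step 1 (straight(4)): at (6,3), heading east
step 2 (arc(left, 3)): at (9,6), heading north
step 3 (arc(right, 3)): at (12,9), heading east
step 4 (arc(right, 3)): at (15,6), heading south
minimal: 4 command(s), checked below 4.

straight(4), arc(left, 3), arc(right, 3), arc(right, 3)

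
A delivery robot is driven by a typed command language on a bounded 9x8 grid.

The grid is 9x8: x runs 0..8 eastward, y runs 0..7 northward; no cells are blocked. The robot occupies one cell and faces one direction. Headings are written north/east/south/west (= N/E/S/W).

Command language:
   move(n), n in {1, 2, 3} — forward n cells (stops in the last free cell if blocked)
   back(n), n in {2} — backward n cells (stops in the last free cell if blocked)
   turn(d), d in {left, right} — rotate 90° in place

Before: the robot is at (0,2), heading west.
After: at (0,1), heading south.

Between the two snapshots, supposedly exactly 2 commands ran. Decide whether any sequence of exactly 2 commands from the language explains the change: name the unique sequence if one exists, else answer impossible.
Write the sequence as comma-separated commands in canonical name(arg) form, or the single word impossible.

turn(left), move(1)

key: order matters: swapping turn(left) and move(1) lands elsewhere
initial: at (0,2), heading west
step 1 (turn(left)): at (0,2), heading south
step 2 (move(1)): at (0,1), heading south
uniquely the one of 36 2-step routes that fits.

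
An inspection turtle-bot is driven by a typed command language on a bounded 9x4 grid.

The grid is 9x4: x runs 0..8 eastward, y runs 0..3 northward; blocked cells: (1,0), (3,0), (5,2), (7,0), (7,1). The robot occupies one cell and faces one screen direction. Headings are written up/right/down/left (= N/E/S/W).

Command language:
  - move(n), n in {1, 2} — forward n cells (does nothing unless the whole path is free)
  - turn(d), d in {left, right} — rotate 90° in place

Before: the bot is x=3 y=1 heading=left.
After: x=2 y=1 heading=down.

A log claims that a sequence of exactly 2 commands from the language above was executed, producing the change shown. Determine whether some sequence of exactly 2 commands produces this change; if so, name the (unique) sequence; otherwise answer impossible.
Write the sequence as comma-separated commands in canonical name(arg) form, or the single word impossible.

move(1), turn(left)

key: order matters: swapping move(1) and turn(left) lands elsewhere
t0: x=3 y=1 heading=left
step 1 (move(1)): x=2 y=1 heading=left
step 2 (turn(left)): x=2 y=1 heading=down
no rival 2-sequence matches.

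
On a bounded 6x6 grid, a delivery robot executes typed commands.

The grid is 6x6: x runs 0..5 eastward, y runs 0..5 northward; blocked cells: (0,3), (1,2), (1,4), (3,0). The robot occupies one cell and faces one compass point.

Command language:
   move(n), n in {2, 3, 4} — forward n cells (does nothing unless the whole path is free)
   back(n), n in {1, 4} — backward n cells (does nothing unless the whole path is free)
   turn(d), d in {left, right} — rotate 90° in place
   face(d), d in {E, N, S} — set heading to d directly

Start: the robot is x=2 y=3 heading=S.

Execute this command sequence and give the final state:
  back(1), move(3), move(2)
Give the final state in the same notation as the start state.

start: x=2 y=3 heading=S
t=1 back(1) ⇒ x=2 y=4 heading=S
t=2 move(3) ⇒ x=2 y=1 heading=S
t=3 move(2) ⇒ x=2 y=1 heading=S

x=2 y=1 heading=S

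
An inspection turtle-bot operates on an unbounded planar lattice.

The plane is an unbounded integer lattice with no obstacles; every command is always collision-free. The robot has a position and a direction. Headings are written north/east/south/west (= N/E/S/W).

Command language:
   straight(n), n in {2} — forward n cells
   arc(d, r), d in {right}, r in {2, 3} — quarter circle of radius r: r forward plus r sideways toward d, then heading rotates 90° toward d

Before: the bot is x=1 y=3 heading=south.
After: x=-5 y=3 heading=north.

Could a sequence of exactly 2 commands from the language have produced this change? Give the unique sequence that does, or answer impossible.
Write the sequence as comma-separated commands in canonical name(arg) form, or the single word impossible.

arc(right, 3), arc(right, 3)

key: position moved to (-5,3) AND the heading swung to N — translation plus rotation needed
start: x=1 y=3 heading=south
[1] after arc(right, 3): x=-2 y=0 heading=west
[2] after arc(right, 3): x=-5 y=3 heading=north
no other 2-command option fits: unique.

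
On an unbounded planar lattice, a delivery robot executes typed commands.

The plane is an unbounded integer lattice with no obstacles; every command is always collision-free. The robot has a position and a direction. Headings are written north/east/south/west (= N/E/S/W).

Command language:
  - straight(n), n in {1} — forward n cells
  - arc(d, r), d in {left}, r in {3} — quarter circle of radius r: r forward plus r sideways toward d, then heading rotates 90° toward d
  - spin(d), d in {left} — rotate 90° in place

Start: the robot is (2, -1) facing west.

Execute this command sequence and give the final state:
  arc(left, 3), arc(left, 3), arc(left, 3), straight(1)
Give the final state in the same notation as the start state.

(5, -3) facing north

begin: (2, -1) facing west
t=1 arc(left, 3) ⇒ (-1, -4) facing south
t=2 arc(left, 3) ⇒ (2, -7) facing east
t=3 arc(left, 3) ⇒ (5, -4) facing north
t=4 straight(1) ⇒ (5, -3) facing north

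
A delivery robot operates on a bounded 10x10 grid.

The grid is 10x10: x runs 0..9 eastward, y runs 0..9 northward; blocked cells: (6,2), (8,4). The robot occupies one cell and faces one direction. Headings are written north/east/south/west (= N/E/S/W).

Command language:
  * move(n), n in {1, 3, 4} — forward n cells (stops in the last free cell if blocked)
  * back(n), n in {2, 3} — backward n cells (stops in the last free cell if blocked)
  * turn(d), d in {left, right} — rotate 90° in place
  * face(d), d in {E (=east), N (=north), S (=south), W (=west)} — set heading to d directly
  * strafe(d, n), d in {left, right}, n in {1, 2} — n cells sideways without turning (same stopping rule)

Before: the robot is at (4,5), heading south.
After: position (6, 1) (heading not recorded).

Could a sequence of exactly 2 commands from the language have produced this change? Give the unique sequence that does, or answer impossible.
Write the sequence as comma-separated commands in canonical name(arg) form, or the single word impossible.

key: order matters: swapping move(4) and strafe(left, 2) lands elsewhere
begin: at (4,5), heading south
[1] after move(4): at (4,1), heading south
[2] after strafe(left, 2): at (6,1), heading south
no other 2-command option fits: unique.

move(4), strafe(left, 2)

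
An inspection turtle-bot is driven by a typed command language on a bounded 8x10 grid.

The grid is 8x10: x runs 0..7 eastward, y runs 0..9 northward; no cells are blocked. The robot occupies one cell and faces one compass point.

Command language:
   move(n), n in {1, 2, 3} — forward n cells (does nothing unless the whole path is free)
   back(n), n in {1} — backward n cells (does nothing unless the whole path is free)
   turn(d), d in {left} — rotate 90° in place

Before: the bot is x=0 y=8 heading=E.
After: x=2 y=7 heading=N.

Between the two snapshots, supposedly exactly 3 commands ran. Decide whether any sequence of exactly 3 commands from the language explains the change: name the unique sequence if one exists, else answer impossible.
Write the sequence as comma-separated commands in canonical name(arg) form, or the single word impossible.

move(2), turn(left), back(1)

key: running back(1) before move(2) would end elsewhere — order is forced
from: x=0 y=8 heading=E
[1] after move(2): x=2 y=8 heading=E
[2] after turn(left): x=2 y=8 heading=N
[3] after back(1): x=2 y=7 heading=N
no rival 3-sequence matches.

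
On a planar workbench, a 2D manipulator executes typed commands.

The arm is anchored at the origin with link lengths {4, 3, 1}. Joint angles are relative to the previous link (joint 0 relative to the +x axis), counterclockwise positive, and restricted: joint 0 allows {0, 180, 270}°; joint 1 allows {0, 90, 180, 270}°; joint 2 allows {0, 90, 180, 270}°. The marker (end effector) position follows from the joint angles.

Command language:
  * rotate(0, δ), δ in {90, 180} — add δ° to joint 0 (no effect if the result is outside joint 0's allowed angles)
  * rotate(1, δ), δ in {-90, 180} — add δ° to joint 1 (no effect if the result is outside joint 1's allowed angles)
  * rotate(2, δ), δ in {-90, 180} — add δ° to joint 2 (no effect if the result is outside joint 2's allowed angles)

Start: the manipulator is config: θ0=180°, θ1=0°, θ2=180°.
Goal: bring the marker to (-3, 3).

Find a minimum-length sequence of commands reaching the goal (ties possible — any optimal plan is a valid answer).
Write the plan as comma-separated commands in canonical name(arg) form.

rotate(2, -90), rotate(1, -90), rotate(2, 180)

begin: config: θ0=180°, θ1=0°, θ2=180°
1. rotate(2, -90) → config: θ0=180°, θ1=0°, θ2=90°
2. rotate(1, -90) → config: θ0=180°, θ1=270°, θ2=90°
3. rotate(2, 180) → config: θ0=180°, θ1=270°, θ2=270°
shorter routes all fall short; 3 is best.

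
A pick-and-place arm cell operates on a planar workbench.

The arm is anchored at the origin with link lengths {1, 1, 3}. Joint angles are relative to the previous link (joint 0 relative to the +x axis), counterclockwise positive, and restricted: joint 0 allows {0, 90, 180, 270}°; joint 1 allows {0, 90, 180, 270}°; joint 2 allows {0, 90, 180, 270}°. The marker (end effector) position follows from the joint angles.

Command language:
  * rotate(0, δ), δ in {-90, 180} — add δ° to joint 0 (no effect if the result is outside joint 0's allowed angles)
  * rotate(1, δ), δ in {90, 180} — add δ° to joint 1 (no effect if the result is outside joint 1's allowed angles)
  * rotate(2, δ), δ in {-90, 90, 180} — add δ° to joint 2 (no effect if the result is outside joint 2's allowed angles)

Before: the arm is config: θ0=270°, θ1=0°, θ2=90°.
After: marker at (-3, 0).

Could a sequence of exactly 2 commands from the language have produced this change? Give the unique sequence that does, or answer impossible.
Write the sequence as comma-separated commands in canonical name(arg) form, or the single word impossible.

rotate(1, 90), rotate(1, 90)

from: config: θ0=270°, θ1=0°, θ2=90°
[1] after rotate(1, 90): config: θ0=270°, θ1=90°, θ2=90°
[2] after rotate(1, 90): config: θ0=270°, θ1=180°, θ2=90°
no rival 2-sequence matches.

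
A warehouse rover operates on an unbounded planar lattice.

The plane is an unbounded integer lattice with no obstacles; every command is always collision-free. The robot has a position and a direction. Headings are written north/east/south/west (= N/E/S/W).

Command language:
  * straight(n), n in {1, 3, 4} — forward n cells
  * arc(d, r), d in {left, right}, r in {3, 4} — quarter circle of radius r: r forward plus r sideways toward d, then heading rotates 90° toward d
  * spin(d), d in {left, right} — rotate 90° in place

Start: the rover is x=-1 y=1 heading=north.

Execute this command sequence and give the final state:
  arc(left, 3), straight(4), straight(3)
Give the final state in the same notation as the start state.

begin: x=-1 y=1 heading=north
[1] after arc(left, 3): x=-4 y=4 heading=west
[2] after straight(4): x=-8 y=4 heading=west
[3] after straight(3): x=-11 y=4 heading=west

x=-11 y=4 heading=west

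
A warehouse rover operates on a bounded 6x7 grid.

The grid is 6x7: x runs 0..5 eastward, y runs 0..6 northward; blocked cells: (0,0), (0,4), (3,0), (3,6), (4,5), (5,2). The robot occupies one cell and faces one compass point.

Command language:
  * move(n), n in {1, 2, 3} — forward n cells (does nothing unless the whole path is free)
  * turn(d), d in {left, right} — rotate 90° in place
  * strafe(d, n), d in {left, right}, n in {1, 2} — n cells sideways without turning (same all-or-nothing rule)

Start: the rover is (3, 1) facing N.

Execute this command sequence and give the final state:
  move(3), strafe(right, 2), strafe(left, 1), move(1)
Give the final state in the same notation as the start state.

(4, 4) facing N

begin: (3, 1) facing N
1. move(3) → (3, 4) facing N
2. strafe(right, 2) → (5, 4) facing N
3. strafe(left, 1) → (4, 4) facing N
4. move(1) → (4, 4) facing N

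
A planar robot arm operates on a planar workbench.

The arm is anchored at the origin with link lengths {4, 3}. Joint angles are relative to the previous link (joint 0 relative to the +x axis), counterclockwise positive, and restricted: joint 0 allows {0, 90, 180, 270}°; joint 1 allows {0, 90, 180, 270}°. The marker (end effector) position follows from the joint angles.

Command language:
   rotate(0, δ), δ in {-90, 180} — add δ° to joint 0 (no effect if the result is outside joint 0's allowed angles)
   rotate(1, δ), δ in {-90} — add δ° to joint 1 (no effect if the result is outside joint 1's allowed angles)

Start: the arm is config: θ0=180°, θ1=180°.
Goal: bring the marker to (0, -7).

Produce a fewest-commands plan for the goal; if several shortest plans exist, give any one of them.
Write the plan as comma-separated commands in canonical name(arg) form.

rotate(1, -90), rotate(1, -90), rotate(0, 180), rotate(0, -90)

begin: config: θ0=180°, θ1=180°
t=1 rotate(1, -90) ⇒ config: θ0=180°, θ1=90°
t=2 rotate(1, -90) ⇒ config: θ0=180°, θ1=0°
t=3 rotate(0, 180) ⇒ config: θ0=0°, θ1=0°
t=4 rotate(0, -90) ⇒ config: θ0=270°, θ1=0°
shorter routes all fall short; 4 is best.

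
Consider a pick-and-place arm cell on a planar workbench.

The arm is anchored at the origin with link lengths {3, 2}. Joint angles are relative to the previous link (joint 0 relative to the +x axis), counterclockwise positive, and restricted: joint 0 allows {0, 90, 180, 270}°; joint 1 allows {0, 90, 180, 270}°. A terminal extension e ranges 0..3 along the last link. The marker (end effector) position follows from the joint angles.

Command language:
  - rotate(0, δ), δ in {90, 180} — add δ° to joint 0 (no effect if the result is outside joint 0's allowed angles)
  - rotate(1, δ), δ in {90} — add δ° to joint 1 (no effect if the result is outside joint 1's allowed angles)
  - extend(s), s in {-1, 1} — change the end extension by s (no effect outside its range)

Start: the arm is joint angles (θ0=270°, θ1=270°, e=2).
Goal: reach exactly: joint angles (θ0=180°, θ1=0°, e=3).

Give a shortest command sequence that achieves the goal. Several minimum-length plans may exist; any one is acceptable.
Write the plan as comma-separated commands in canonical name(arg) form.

from: joint angles (θ0=270°, θ1=270°, e=2)
t=1 extend(1) ⇒ joint angles (θ0=270°, θ1=270°, e=3)
t=2 rotate(0, 180) ⇒ joint angles (θ0=90°, θ1=270°, e=3)
t=3 rotate(0, 90) ⇒ joint angles (θ0=180°, θ1=270°, e=3)
t=4 rotate(1, 90) ⇒ joint angles (θ0=180°, θ1=0°, e=3)
no 3-step plan works, so 4 is optimal.

extend(1), rotate(0, 180), rotate(0, 90), rotate(1, 90)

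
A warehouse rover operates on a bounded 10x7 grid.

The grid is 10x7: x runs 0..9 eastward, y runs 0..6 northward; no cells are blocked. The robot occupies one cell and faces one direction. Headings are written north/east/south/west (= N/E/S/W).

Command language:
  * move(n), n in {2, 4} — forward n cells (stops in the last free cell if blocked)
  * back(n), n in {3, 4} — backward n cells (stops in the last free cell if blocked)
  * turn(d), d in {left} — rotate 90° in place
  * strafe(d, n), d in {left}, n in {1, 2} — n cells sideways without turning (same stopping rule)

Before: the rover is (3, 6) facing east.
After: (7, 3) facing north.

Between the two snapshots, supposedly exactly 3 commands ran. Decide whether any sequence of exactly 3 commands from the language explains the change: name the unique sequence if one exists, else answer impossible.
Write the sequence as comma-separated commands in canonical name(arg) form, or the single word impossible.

key: position moved to (7,3) AND the heading swung to N — translation plus rotation needed
initial: (3, 6) facing east
[1] after move(4): (7, 6) facing east
[2] after turn(left): (7, 6) facing north
[3] after back(3): (7, 3) facing north
all 343 alternatives checked — unique.

move(4), turn(left), back(3)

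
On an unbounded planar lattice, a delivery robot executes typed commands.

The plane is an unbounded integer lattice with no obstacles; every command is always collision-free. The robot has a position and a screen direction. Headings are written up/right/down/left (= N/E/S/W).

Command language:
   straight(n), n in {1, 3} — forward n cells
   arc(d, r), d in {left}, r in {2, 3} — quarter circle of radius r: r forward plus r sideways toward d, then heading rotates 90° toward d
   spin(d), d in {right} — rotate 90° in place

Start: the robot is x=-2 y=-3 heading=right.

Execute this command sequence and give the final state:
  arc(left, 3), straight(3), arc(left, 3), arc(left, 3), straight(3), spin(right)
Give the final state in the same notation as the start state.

from: x=-2 y=-3 heading=right
1. arc(left, 3) → x=1 y=0 heading=up
2. straight(3) → x=1 y=3 heading=up
3. arc(left, 3) → x=-2 y=6 heading=left
4. arc(left, 3) → x=-5 y=3 heading=down
5. straight(3) → x=-5 y=0 heading=down
6. spin(right) → x=-5 y=0 heading=left

x=-5 y=0 heading=left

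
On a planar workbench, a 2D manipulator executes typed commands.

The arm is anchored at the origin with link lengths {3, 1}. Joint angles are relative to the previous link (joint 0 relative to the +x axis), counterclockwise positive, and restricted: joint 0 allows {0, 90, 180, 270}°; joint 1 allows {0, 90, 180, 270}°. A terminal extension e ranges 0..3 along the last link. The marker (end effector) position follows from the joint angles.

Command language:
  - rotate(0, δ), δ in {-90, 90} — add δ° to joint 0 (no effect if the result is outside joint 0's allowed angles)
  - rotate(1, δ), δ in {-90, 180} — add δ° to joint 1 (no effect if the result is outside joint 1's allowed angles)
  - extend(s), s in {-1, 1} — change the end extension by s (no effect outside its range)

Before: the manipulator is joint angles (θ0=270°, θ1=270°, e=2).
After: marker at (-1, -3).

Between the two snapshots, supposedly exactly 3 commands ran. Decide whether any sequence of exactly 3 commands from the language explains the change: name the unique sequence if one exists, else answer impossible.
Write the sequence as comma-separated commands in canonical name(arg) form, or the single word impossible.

extend(-1), extend(-1), extend(-1)

t0: joint angles (θ0=270°, θ1=270°, e=2)
t=1 extend(-1) ⇒ joint angles (θ0=270°, θ1=270°, e=1)
t=2 extend(-1) ⇒ joint angles (θ0=270°, θ1=270°, e=0)
t=3 extend(-1) ⇒ joint angles (θ0=270°, θ1=270°, e=0)
all 216 alternatives checked — unique.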